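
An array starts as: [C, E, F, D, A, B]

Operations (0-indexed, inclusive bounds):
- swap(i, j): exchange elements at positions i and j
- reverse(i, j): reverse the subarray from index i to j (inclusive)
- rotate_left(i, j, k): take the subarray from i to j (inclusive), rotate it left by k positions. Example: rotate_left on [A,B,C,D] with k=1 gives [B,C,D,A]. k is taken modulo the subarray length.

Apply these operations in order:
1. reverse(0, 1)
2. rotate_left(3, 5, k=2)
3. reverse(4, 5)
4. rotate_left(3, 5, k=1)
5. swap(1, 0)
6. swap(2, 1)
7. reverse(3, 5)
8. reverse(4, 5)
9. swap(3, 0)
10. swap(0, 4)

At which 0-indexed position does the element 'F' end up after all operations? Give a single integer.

Answer: 1

Derivation:
After 1 (reverse(0, 1)): [E, C, F, D, A, B]
After 2 (rotate_left(3, 5, k=2)): [E, C, F, B, D, A]
After 3 (reverse(4, 5)): [E, C, F, B, A, D]
After 4 (rotate_left(3, 5, k=1)): [E, C, F, A, D, B]
After 5 (swap(1, 0)): [C, E, F, A, D, B]
After 6 (swap(2, 1)): [C, F, E, A, D, B]
After 7 (reverse(3, 5)): [C, F, E, B, D, A]
After 8 (reverse(4, 5)): [C, F, E, B, A, D]
After 9 (swap(3, 0)): [B, F, E, C, A, D]
After 10 (swap(0, 4)): [A, F, E, C, B, D]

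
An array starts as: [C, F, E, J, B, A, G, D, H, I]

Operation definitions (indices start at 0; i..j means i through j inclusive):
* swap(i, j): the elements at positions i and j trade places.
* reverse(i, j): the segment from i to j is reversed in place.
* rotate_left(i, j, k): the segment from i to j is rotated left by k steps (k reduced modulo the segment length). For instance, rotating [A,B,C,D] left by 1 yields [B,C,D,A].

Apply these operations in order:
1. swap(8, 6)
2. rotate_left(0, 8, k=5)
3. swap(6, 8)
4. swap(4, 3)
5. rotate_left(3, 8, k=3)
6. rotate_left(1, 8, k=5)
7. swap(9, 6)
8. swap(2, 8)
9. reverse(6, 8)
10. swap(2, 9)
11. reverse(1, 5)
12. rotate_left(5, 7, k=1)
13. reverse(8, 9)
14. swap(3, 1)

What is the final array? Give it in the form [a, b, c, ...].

After 1 (swap(8, 6)): [C, F, E, J, B, A, H, D, G, I]
After 2 (rotate_left(0, 8, k=5)): [A, H, D, G, C, F, E, J, B, I]
After 3 (swap(6, 8)): [A, H, D, G, C, F, B, J, E, I]
After 4 (swap(4, 3)): [A, H, D, C, G, F, B, J, E, I]
After 5 (rotate_left(3, 8, k=3)): [A, H, D, B, J, E, C, G, F, I]
After 6 (rotate_left(1, 8, k=5)): [A, C, G, F, H, D, B, J, E, I]
After 7 (swap(9, 6)): [A, C, G, F, H, D, I, J, E, B]
After 8 (swap(2, 8)): [A, C, E, F, H, D, I, J, G, B]
After 9 (reverse(6, 8)): [A, C, E, F, H, D, G, J, I, B]
After 10 (swap(2, 9)): [A, C, B, F, H, D, G, J, I, E]
After 11 (reverse(1, 5)): [A, D, H, F, B, C, G, J, I, E]
After 12 (rotate_left(5, 7, k=1)): [A, D, H, F, B, G, J, C, I, E]
After 13 (reverse(8, 9)): [A, D, H, F, B, G, J, C, E, I]
After 14 (swap(3, 1)): [A, F, H, D, B, G, J, C, E, I]

Answer: [A, F, H, D, B, G, J, C, E, I]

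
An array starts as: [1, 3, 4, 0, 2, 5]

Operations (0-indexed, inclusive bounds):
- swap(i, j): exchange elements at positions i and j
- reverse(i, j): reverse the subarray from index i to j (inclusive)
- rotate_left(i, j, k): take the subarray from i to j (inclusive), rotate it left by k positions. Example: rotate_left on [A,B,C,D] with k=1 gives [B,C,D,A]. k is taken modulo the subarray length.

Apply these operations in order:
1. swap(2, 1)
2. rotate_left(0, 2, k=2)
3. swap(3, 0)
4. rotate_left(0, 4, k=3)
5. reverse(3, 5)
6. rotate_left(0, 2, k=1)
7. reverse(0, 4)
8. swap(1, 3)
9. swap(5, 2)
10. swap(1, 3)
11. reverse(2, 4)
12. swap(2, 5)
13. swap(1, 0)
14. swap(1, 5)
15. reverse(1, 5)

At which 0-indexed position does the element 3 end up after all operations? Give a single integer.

After 1 (swap(2, 1)): [1, 4, 3, 0, 2, 5]
After 2 (rotate_left(0, 2, k=2)): [3, 1, 4, 0, 2, 5]
After 3 (swap(3, 0)): [0, 1, 4, 3, 2, 5]
After 4 (rotate_left(0, 4, k=3)): [3, 2, 0, 1, 4, 5]
After 5 (reverse(3, 5)): [3, 2, 0, 5, 4, 1]
After 6 (rotate_left(0, 2, k=1)): [2, 0, 3, 5, 4, 1]
After 7 (reverse(0, 4)): [4, 5, 3, 0, 2, 1]
After 8 (swap(1, 3)): [4, 0, 3, 5, 2, 1]
After 9 (swap(5, 2)): [4, 0, 1, 5, 2, 3]
After 10 (swap(1, 3)): [4, 5, 1, 0, 2, 3]
After 11 (reverse(2, 4)): [4, 5, 2, 0, 1, 3]
After 12 (swap(2, 5)): [4, 5, 3, 0, 1, 2]
After 13 (swap(1, 0)): [5, 4, 3, 0, 1, 2]
After 14 (swap(1, 5)): [5, 2, 3, 0, 1, 4]
After 15 (reverse(1, 5)): [5, 4, 1, 0, 3, 2]

Answer: 4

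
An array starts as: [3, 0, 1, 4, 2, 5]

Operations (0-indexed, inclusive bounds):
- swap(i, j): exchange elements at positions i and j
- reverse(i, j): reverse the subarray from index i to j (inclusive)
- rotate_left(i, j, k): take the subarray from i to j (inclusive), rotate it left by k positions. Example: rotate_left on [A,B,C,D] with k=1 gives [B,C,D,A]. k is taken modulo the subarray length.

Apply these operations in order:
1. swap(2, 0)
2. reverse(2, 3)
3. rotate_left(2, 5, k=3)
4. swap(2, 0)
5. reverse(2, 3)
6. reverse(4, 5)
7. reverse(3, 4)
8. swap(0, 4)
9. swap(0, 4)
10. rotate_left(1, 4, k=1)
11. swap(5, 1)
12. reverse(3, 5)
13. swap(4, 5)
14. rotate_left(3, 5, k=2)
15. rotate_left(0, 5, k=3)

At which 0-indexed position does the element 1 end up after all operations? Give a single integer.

After 1 (swap(2, 0)): [1, 0, 3, 4, 2, 5]
After 2 (reverse(2, 3)): [1, 0, 4, 3, 2, 5]
After 3 (rotate_left(2, 5, k=3)): [1, 0, 5, 4, 3, 2]
After 4 (swap(2, 0)): [5, 0, 1, 4, 3, 2]
After 5 (reverse(2, 3)): [5, 0, 4, 1, 3, 2]
After 6 (reverse(4, 5)): [5, 0, 4, 1, 2, 3]
After 7 (reverse(3, 4)): [5, 0, 4, 2, 1, 3]
After 8 (swap(0, 4)): [1, 0, 4, 2, 5, 3]
After 9 (swap(0, 4)): [5, 0, 4, 2, 1, 3]
After 10 (rotate_left(1, 4, k=1)): [5, 4, 2, 1, 0, 3]
After 11 (swap(5, 1)): [5, 3, 2, 1, 0, 4]
After 12 (reverse(3, 5)): [5, 3, 2, 4, 0, 1]
After 13 (swap(4, 5)): [5, 3, 2, 4, 1, 0]
After 14 (rotate_left(3, 5, k=2)): [5, 3, 2, 0, 4, 1]
After 15 (rotate_left(0, 5, k=3)): [0, 4, 1, 5, 3, 2]

Answer: 2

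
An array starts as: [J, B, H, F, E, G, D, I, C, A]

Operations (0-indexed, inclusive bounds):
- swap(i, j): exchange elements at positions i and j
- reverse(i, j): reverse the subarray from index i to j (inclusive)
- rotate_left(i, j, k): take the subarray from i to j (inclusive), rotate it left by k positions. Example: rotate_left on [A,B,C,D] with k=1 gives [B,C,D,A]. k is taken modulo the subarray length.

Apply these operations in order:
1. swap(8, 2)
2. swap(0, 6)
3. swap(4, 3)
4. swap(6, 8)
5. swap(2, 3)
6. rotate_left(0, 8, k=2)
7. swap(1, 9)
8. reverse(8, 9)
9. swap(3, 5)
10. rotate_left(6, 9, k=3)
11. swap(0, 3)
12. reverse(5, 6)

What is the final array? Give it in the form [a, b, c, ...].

Answer: [I, A, F, E, H, B, G, J, D, C]

Derivation:
After 1 (swap(8, 2)): [J, B, C, F, E, G, D, I, H, A]
After 2 (swap(0, 6)): [D, B, C, F, E, G, J, I, H, A]
After 3 (swap(4, 3)): [D, B, C, E, F, G, J, I, H, A]
After 4 (swap(6, 8)): [D, B, C, E, F, G, H, I, J, A]
After 5 (swap(2, 3)): [D, B, E, C, F, G, H, I, J, A]
After 6 (rotate_left(0, 8, k=2)): [E, C, F, G, H, I, J, D, B, A]
After 7 (swap(1, 9)): [E, A, F, G, H, I, J, D, B, C]
After 8 (reverse(8, 9)): [E, A, F, G, H, I, J, D, C, B]
After 9 (swap(3, 5)): [E, A, F, I, H, G, J, D, C, B]
After 10 (rotate_left(6, 9, k=3)): [E, A, F, I, H, G, B, J, D, C]
After 11 (swap(0, 3)): [I, A, F, E, H, G, B, J, D, C]
After 12 (reverse(5, 6)): [I, A, F, E, H, B, G, J, D, C]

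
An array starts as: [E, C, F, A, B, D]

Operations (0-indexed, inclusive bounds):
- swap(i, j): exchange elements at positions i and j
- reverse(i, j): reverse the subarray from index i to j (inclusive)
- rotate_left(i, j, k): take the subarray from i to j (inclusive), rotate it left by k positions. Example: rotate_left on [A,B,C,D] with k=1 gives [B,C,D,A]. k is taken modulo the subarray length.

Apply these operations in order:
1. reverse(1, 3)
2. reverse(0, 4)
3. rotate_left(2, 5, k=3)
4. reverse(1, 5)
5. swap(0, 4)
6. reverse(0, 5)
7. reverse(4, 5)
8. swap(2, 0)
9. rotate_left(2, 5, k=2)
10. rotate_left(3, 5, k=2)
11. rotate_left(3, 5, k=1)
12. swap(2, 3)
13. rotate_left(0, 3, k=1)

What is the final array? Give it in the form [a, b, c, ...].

Answer: [B, E, D, F, C, A]

Derivation:
After 1 (reverse(1, 3)): [E, A, F, C, B, D]
After 2 (reverse(0, 4)): [B, C, F, A, E, D]
After 3 (rotate_left(2, 5, k=3)): [B, C, D, F, A, E]
After 4 (reverse(1, 5)): [B, E, A, F, D, C]
After 5 (swap(0, 4)): [D, E, A, F, B, C]
After 6 (reverse(0, 5)): [C, B, F, A, E, D]
After 7 (reverse(4, 5)): [C, B, F, A, D, E]
After 8 (swap(2, 0)): [F, B, C, A, D, E]
After 9 (rotate_left(2, 5, k=2)): [F, B, D, E, C, A]
After 10 (rotate_left(3, 5, k=2)): [F, B, D, A, E, C]
After 11 (rotate_left(3, 5, k=1)): [F, B, D, E, C, A]
After 12 (swap(2, 3)): [F, B, E, D, C, A]
After 13 (rotate_left(0, 3, k=1)): [B, E, D, F, C, A]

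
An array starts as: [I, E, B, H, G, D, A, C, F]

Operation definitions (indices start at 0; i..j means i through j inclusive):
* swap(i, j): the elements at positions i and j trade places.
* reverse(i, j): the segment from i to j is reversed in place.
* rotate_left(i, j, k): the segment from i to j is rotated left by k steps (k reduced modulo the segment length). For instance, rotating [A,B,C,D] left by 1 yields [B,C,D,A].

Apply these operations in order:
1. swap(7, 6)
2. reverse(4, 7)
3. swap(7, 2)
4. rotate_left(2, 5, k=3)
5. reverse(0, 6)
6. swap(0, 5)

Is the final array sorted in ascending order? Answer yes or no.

After 1 (swap(7, 6)): [I, E, B, H, G, D, C, A, F]
After 2 (reverse(4, 7)): [I, E, B, H, A, C, D, G, F]
After 3 (swap(7, 2)): [I, E, G, H, A, C, D, B, F]
After 4 (rotate_left(2, 5, k=3)): [I, E, C, G, H, A, D, B, F]
After 5 (reverse(0, 6)): [D, A, H, G, C, E, I, B, F]
After 6 (swap(0, 5)): [E, A, H, G, C, D, I, B, F]

Answer: no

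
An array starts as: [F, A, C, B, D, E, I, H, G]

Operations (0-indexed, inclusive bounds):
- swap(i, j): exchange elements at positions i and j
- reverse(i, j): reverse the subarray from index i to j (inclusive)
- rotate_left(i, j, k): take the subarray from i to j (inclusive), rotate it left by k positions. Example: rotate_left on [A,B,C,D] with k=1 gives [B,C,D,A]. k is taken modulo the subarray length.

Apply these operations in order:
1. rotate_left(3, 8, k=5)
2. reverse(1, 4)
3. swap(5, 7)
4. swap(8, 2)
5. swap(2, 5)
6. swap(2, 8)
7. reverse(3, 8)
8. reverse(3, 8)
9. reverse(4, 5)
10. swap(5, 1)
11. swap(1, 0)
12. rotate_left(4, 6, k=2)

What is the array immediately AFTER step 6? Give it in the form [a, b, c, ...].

After 1 (rotate_left(3, 8, k=5)): [F, A, C, G, B, D, E, I, H]
After 2 (reverse(1, 4)): [F, B, G, C, A, D, E, I, H]
After 3 (swap(5, 7)): [F, B, G, C, A, I, E, D, H]
After 4 (swap(8, 2)): [F, B, H, C, A, I, E, D, G]
After 5 (swap(2, 5)): [F, B, I, C, A, H, E, D, G]
After 6 (swap(2, 8)): [F, B, G, C, A, H, E, D, I]

Answer: [F, B, G, C, A, H, E, D, I]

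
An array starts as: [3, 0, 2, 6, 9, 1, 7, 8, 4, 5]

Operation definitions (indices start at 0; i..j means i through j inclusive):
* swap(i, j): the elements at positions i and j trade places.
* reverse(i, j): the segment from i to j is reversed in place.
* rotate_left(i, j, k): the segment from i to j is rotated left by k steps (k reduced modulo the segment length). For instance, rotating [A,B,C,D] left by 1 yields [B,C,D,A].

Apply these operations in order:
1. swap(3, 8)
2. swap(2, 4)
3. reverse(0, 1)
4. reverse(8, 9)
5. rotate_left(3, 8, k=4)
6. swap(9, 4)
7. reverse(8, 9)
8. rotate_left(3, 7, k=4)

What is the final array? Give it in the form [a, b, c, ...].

Answer: [0, 3, 9, 1, 8, 6, 4, 2, 5, 7]

Derivation:
After 1 (swap(3, 8)): [3, 0, 2, 4, 9, 1, 7, 8, 6, 5]
After 2 (swap(2, 4)): [3, 0, 9, 4, 2, 1, 7, 8, 6, 5]
After 3 (reverse(0, 1)): [0, 3, 9, 4, 2, 1, 7, 8, 6, 5]
After 4 (reverse(8, 9)): [0, 3, 9, 4, 2, 1, 7, 8, 5, 6]
After 5 (rotate_left(3, 8, k=4)): [0, 3, 9, 8, 5, 4, 2, 1, 7, 6]
After 6 (swap(9, 4)): [0, 3, 9, 8, 6, 4, 2, 1, 7, 5]
After 7 (reverse(8, 9)): [0, 3, 9, 8, 6, 4, 2, 1, 5, 7]
After 8 (rotate_left(3, 7, k=4)): [0, 3, 9, 1, 8, 6, 4, 2, 5, 7]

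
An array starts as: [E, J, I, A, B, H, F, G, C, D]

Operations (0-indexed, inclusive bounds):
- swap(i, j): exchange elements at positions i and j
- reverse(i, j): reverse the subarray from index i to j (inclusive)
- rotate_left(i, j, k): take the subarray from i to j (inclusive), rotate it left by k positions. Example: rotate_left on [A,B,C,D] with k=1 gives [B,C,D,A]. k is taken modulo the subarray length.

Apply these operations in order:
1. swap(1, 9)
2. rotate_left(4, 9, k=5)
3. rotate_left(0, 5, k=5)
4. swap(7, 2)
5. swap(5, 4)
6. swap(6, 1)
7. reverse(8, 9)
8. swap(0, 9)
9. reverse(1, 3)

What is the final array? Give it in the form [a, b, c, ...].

After 1 (swap(1, 9)): [E, D, I, A, B, H, F, G, C, J]
After 2 (rotate_left(4, 9, k=5)): [E, D, I, A, J, B, H, F, G, C]
After 3 (rotate_left(0, 5, k=5)): [B, E, D, I, A, J, H, F, G, C]
After 4 (swap(7, 2)): [B, E, F, I, A, J, H, D, G, C]
After 5 (swap(5, 4)): [B, E, F, I, J, A, H, D, G, C]
After 6 (swap(6, 1)): [B, H, F, I, J, A, E, D, G, C]
After 7 (reverse(8, 9)): [B, H, F, I, J, A, E, D, C, G]
After 8 (swap(0, 9)): [G, H, F, I, J, A, E, D, C, B]
After 9 (reverse(1, 3)): [G, I, F, H, J, A, E, D, C, B]

Answer: [G, I, F, H, J, A, E, D, C, B]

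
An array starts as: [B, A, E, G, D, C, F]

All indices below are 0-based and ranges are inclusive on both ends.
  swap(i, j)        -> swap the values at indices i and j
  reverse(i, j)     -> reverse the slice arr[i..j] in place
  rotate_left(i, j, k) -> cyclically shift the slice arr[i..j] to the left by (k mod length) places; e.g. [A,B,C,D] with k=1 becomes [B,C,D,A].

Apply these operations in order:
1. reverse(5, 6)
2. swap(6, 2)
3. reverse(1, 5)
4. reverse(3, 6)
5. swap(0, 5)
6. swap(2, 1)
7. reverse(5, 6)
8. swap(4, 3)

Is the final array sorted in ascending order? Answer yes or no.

After 1 (reverse(5, 6)): [B, A, E, G, D, F, C]
After 2 (swap(6, 2)): [B, A, C, G, D, F, E]
After 3 (reverse(1, 5)): [B, F, D, G, C, A, E]
After 4 (reverse(3, 6)): [B, F, D, E, A, C, G]
After 5 (swap(0, 5)): [C, F, D, E, A, B, G]
After 6 (swap(2, 1)): [C, D, F, E, A, B, G]
After 7 (reverse(5, 6)): [C, D, F, E, A, G, B]
After 8 (swap(4, 3)): [C, D, F, A, E, G, B]

Answer: no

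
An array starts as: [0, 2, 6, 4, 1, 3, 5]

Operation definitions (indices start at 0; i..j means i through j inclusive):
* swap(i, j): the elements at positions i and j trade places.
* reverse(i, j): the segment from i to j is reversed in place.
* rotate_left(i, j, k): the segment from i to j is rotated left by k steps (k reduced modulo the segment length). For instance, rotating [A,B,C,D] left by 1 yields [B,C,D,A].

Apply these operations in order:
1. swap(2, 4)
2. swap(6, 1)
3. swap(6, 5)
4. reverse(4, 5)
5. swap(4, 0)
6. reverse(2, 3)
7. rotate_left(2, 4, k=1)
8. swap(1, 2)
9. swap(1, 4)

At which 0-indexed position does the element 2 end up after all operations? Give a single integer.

Answer: 0

Derivation:
After 1 (swap(2, 4)): [0, 2, 1, 4, 6, 3, 5]
After 2 (swap(6, 1)): [0, 5, 1, 4, 6, 3, 2]
After 3 (swap(6, 5)): [0, 5, 1, 4, 6, 2, 3]
After 4 (reverse(4, 5)): [0, 5, 1, 4, 2, 6, 3]
After 5 (swap(4, 0)): [2, 5, 1, 4, 0, 6, 3]
After 6 (reverse(2, 3)): [2, 5, 4, 1, 0, 6, 3]
After 7 (rotate_left(2, 4, k=1)): [2, 5, 1, 0, 4, 6, 3]
After 8 (swap(1, 2)): [2, 1, 5, 0, 4, 6, 3]
After 9 (swap(1, 4)): [2, 4, 5, 0, 1, 6, 3]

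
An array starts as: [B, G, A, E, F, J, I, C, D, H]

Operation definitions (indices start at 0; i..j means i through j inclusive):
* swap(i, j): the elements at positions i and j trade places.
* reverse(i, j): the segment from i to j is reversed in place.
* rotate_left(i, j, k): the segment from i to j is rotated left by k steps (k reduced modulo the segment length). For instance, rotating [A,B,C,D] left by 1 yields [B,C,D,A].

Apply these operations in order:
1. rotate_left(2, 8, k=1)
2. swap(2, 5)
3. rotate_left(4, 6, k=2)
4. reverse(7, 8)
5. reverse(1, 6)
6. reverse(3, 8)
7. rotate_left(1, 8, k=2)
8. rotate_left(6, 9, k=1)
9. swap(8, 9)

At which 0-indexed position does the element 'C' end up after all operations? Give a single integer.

Answer: 8

Derivation:
After 1 (rotate_left(2, 8, k=1)): [B, G, E, F, J, I, C, D, A, H]
After 2 (swap(2, 5)): [B, G, I, F, J, E, C, D, A, H]
After 3 (rotate_left(4, 6, k=2)): [B, G, I, F, C, J, E, D, A, H]
After 4 (reverse(7, 8)): [B, G, I, F, C, J, E, A, D, H]
After 5 (reverse(1, 6)): [B, E, J, C, F, I, G, A, D, H]
After 6 (reverse(3, 8)): [B, E, J, D, A, G, I, F, C, H]
After 7 (rotate_left(1, 8, k=2)): [B, D, A, G, I, F, C, E, J, H]
After 8 (rotate_left(6, 9, k=1)): [B, D, A, G, I, F, E, J, H, C]
After 9 (swap(8, 9)): [B, D, A, G, I, F, E, J, C, H]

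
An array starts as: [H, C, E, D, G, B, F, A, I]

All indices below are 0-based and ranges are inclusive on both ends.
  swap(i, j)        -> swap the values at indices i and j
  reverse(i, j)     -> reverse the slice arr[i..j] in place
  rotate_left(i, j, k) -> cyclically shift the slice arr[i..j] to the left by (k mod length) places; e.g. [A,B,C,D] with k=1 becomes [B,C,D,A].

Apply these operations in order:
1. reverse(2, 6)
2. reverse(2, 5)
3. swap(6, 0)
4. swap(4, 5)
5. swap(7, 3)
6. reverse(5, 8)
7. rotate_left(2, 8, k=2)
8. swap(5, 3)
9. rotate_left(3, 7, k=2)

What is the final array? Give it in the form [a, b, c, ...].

Answer: [E, C, F, I, B, D, H, G, A]

Derivation:
After 1 (reverse(2, 6)): [H, C, F, B, G, D, E, A, I]
After 2 (reverse(2, 5)): [H, C, D, G, B, F, E, A, I]
After 3 (swap(6, 0)): [E, C, D, G, B, F, H, A, I]
After 4 (swap(4, 5)): [E, C, D, G, F, B, H, A, I]
After 5 (swap(7, 3)): [E, C, D, A, F, B, H, G, I]
After 6 (reverse(5, 8)): [E, C, D, A, F, I, G, H, B]
After 7 (rotate_left(2, 8, k=2)): [E, C, F, I, G, H, B, D, A]
After 8 (swap(5, 3)): [E, C, F, H, G, I, B, D, A]
After 9 (rotate_left(3, 7, k=2)): [E, C, F, I, B, D, H, G, A]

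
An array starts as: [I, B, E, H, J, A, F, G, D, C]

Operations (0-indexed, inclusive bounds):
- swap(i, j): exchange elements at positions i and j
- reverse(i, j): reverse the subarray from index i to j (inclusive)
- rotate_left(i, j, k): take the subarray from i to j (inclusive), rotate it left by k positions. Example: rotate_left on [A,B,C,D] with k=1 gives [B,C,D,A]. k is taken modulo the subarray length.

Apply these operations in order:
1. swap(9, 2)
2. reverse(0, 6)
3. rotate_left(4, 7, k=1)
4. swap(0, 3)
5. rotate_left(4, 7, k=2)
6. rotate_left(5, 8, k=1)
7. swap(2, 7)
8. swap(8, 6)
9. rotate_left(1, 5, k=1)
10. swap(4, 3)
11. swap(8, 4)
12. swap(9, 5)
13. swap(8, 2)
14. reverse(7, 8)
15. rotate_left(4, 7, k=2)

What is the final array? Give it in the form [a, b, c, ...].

Answer: [H, D, G, B, C, F, I, E, J, A]

Derivation:
After 1 (swap(9, 2)): [I, B, C, H, J, A, F, G, D, E]
After 2 (reverse(0, 6)): [F, A, J, H, C, B, I, G, D, E]
After 3 (rotate_left(4, 7, k=1)): [F, A, J, H, B, I, G, C, D, E]
After 4 (swap(0, 3)): [H, A, J, F, B, I, G, C, D, E]
After 5 (rotate_left(4, 7, k=2)): [H, A, J, F, G, C, B, I, D, E]
After 6 (rotate_left(5, 8, k=1)): [H, A, J, F, G, B, I, D, C, E]
After 7 (swap(2, 7)): [H, A, D, F, G, B, I, J, C, E]
After 8 (swap(8, 6)): [H, A, D, F, G, B, C, J, I, E]
After 9 (rotate_left(1, 5, k=1)): [H, D, F, G, B, A, C, J, I, E]
After 10 (swap(4, 3)): [H, D, F, B, G, A, C, J, I, E]
After 11 (swap(8, 4)): [H, D, F, B, I, A, C, J, G, E]
After 12 (swap(9, 5)): [H, D, F, B, I, E, C, J, G, A]
After 13 (swap(8, 2)): [H, D, G, B, I, E, C, J, F, A]
After 14 (reverse(7, 8)): [H, D, G, B, I, E, C, F, J, A]
After 15 (rotate_left(4, 7, k=2)): [H, D, G, B, C, F, I, E, J, A]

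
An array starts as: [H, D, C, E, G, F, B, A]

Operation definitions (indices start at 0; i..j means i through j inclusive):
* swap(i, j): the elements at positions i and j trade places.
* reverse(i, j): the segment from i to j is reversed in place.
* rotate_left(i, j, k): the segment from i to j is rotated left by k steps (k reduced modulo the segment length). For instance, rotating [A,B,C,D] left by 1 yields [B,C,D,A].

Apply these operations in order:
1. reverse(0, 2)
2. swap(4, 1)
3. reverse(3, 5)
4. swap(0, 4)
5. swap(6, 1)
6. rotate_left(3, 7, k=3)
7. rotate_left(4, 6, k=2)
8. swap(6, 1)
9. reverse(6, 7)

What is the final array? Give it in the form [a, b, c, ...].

Answer: [D, F, H, G, C, A, E, B]

Derivation:
After 1 (reverse(0, 2)): [C, D, H, E, G, F, B, A]
After 2 (swap(4, 1)): [C, G, H, E, D, F, B, A]
After 3 (reverse(3, 5)): [C, G, H, F, D, E, B, A]
After 4 (swap(0, 4)): [D, G, H, F, C, E, B, A]
After 5 (swap(6, 1)): [D, B, H, F, C, E, G, A]
After 6 (rotate_left(3, 7, k=3)): [D, B, H, G, A, F, C, E]
After 7 (rotate_left(4, 6, k=2)): [D, B, H, G, C, A, F, E]
After 8 (swap(6, 1)): [D, F, H, G, C, A, B, E]
After 9 (reverse(6, 7)): [D, F, H, G, C, A, E, B]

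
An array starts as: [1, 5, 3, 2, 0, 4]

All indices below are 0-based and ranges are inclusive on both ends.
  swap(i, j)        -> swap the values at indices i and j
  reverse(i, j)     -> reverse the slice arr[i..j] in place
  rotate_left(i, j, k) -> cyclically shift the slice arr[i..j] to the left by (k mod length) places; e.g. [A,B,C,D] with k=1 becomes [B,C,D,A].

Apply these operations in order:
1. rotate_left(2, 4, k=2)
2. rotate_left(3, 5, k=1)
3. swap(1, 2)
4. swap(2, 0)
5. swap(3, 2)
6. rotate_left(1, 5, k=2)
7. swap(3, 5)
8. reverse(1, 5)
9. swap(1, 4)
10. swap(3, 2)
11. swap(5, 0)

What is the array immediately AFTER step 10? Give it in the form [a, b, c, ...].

After 1 (rotate_left(2, 4, k=2)): [1, 5, 0, 3, 2, 4]
After 2 (rotate_left(3, 5, k=1)): [1, 5, 0, 2, 4, 3]
After 3 (swap(1, 2)): [1, 0, 5, 2, 4, 3]
After 4 (swap(2, 0)): [5, 0, 1, 2, 4, 3]
After 5 (swap(3, 2)): [5, 0, 2, 1, 4, 3]
After 6 (rotate_left(1, 5, k=2)): [5, 1, 4, 3, 0, 2]
After 7 (swap(3, 5)): [5, 1, 4, 2, 0, 3]
After 8 (reverse(1, 5)): [5, 3, 0, 2, 4, 1]
After 9 (swap(1, 4)): [5, 4, 0, 2, 3, 1]
After 10 (swap(3, 2)): [5, 4, 2, 0, 3, 1]

Answer: [5, 4, 2, 0, 3, 1]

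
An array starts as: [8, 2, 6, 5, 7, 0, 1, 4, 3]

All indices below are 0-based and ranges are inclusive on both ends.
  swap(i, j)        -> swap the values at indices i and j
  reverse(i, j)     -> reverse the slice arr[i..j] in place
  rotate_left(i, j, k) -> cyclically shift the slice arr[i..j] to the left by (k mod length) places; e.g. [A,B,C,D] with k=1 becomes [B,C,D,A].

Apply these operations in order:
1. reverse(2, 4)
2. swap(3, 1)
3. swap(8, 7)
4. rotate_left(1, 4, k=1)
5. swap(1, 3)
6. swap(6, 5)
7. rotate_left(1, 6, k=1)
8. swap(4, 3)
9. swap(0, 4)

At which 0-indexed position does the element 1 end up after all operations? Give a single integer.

After 1 (reverse(2, 4)): [8, 2, 7, 5, 6, 0, 1, 4, 3]
After 2 (swap(3, 1)): [8, 5, 7, 2, 6, 0, 1, 4, 3]
After 3 (swap(8, 7)): [8, 5, 7, 2, 6, 0, 1, 3, 4]
After 4 (rotate_left(1, 4, k=1)): [8, 7, 2, 6, 5, 0, 1, 3, 4]
After 5 (swap(1, 3)): [8, 6, 2, 7, 5, 0, 1, 3, 4]
After 6 (swap(6, 5)): [8, 6, 2, 7, 5, 1, 0, 3, 4]
After 7 (rotate_left(1, 6, k=1)): [8, 2, 7, 5, 1, 0, 6, 3, 4]
After 8 (swap(4, 3)): [8, 2, 7, 1, 5, 0, 6, 3, 4]
After 9 (swap(0, 4)): [5, 2, 7, 1, 8, 0, 6, 3, 4]

Answer: 3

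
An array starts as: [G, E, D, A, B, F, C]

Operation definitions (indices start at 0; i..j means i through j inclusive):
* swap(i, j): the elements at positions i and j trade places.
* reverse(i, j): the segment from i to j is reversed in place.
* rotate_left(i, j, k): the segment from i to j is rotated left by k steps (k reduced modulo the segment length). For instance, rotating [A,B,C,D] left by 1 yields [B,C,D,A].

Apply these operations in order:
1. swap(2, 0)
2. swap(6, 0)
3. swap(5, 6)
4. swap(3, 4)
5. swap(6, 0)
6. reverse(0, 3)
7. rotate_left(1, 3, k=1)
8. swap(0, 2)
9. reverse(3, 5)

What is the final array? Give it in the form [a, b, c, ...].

Answer: [F, E, B, D, A, G, C]

Derivation:
After 1 (swap(2, 0)): [D, E, G, A, B, F, C]
After 2 (swap(6, 0)): [C, E, G, A, B, F, D]
After 3 (swap(5, 6)): [C, E, G, A, B, D, F]
After 4 (swap(3, 4)): [C, E, G, B, A, D, F]
After 5 (swap(6, 0)): [F, E, G, B, A, D, C]
After 6 (reverse(0, 3)): [B, G, E, F, A, D, C]
After 7 (rotate_left(1, 3, k=1)): [B, E, F, G, A, D, C]
After 8 (swap(0, 2)): [F, E, B, G, A, D, C]
After 9 (reverse(3, 5)): [F, E, B, D, A, G, C]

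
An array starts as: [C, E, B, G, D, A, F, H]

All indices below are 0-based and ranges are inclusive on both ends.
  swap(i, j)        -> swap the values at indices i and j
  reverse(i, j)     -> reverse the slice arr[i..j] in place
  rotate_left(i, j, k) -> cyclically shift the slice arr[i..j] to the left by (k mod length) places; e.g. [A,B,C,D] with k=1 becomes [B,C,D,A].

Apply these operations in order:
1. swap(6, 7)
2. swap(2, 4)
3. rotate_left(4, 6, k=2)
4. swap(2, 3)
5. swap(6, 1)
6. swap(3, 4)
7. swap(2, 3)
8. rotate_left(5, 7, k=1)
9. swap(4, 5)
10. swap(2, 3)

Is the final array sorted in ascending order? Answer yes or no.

Answer: no

Derivation:
After 1 (swap(6, 7)): [C, E, B, G, D, A, H, F]
After 2 (swap(2, 4)): [C, E, D, G, B, A, H, F]
After 3 (rotate_left(4, 6, k=2)): [C, E, D, G, H, B, A, F]
After 4 (swap(2, 3)): [C, E, G, D, H, B, A, F]
After 5 (swap(6, 1)): [C, A, G, D, H, B, E, F]
After 6 (swap(3, 4)): [C, A, G, H, D, B, E, F]
After 7 (swap(2, 3)): [C, A, H, G, D, B, E, F]
After 8 (rotate_left(5, 7, k=1)): [C, A, H, G, D, E, F, B]
After 9 (swap(4, 5)): [C, A, H, G, E, D, F, B]
After 10 (swap(2, 3)): [C, A, G, H, E, D, F, B]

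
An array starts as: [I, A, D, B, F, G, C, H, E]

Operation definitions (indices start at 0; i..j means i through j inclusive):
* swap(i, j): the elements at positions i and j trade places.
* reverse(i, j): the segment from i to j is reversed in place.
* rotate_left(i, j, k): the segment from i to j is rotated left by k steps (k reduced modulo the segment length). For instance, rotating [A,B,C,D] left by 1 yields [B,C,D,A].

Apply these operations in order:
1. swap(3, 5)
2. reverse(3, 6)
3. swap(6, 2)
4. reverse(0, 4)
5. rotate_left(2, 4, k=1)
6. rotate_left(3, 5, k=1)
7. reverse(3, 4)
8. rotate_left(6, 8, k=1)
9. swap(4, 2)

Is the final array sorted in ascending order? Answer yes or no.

Answer: no

Derivation:
After 1 (swap(3, 5)): [I, A, D, G, F, B, C, H, E]
After 2 (reverse(3, 6)): [I, A, D, C, B, F, G, H, E]
After 3 (swap(6, 2)): [I, A, G, C, B, F, D, H, E]
After 4 (reverse(0, 4)): [B, C, G, A, I, F, D, H, E]
After 5 (rotate_left(2, 4, k=1)): [B, C, A, I, G, F, D, H, E]
After 6 (rotate_left(3, 5, k=1)): [B, C, A, G, F, I, D, H, E]
After 7 (reverse(3, 4)): [B, C, A, F, G, I, D, H, E]
After 8 (rotate_left(6, 8, k=1)): [B, C, A, F, G, I, H, E, D]
After 9 (swap(4, 2)): [B, C, G, F, A, I, H, E, D]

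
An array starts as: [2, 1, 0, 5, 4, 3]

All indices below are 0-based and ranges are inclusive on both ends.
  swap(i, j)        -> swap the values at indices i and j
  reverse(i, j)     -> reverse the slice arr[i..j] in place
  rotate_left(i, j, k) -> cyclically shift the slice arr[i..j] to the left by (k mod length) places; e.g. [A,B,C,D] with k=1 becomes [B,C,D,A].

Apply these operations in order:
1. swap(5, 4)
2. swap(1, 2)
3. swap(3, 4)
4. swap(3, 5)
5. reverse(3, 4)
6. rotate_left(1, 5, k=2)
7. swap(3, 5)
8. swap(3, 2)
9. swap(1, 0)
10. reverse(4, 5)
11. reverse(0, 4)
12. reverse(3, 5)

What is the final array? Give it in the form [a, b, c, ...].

After 1 (swap(5, 4)): [2, 1, 0, 5, 3, 4]
After 2 (swap(1, 2)): [2, 0, 1, 5, 3, 4]
After 3 (swap(3, 4)): [2, 0, 1, 3, 5, 4]
After 4 (swap(3, 5)): [2, 0, 1, 4, 5, 3]
After 5 (reverse(3, 4)): [2, 0, 1, 5, 4, 3]
After 6 (rotate_left(1, 5, k=2)): [2, 5, 4, 3, 0, 1]
After 7 (swap(3, 5)): [2, 5, 4, 1, 0, 3]
After 8 (swap(3, 2)): [2, 5, 1, 4, 0, 3]
After 9 (swap(1, 0)): [5, 2, 1, 4, 0, 3]
After 10 (reverse(4, 5)): [5, 2, 1, 4, 3, 0]
After 11 (reverse(0, 4)): [3, 4, 1, 2, 5, 0]
After 12 (reverse(3, 5)): [3, 4, 1, 0, 5, 2]

Answer: [3, 4, 1, 0, 5, 2]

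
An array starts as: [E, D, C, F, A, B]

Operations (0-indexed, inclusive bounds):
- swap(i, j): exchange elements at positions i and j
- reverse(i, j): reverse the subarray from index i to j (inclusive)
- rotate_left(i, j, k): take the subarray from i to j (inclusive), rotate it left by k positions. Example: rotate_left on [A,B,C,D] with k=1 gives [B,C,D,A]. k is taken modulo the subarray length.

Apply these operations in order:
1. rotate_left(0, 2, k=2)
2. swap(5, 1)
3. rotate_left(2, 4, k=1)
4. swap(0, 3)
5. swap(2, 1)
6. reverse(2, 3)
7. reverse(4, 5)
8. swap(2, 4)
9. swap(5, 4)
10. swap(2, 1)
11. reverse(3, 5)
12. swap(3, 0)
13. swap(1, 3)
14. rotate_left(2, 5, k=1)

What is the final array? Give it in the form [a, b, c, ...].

Answer: [C, A, E, D, B, F]

Derivation:
After 1 (rotate_left(0, 2, k=2)): [C, E, D, F, A, B]
After 2 (swap(5, 1)): [C, B, D, F, A, E]
After 3 (rotate_left(2, 4, k=1)): [C, B, F, A, D, E]
After 4 (swap(0, 3)): [A, B, F, C, D, E]
After 5 (swap(2, 1)): [A, F, B, C, D, E]
After 6 (reverse(2, 3)): [A, F, C, B, D, E]
After 7 (reverse(4, 5)): [A, F, C, B, E, D]
After 8 (swap(2, 4)): [A, F, E, B, C, D]
After 9 (swap(5, 4)): [A, F, E, B, D, C]
After 10 (swap(2, 1)): [A, E, F, B, D, C]
After 11 (reverse(3, 5)): [A, E, F, C, D, B]
After 12 (swap(3, 0)): [C, E, F, A, D, B]
After 13 (swap(1, 3)): [C, A, F, E, D, B]
After 14 (rotate_left(2, 5, k=1)): [C, A, E, D, B, F]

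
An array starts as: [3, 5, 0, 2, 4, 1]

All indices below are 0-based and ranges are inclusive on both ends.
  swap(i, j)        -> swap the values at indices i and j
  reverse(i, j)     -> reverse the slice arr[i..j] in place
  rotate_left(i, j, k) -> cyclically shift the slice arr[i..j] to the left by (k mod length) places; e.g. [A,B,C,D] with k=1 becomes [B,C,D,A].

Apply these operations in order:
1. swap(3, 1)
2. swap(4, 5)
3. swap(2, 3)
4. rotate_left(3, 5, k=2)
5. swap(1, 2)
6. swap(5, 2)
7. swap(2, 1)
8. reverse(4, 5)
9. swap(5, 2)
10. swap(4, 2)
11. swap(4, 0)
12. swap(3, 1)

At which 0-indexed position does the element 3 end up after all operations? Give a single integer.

After 1 (swap(3, 1)): [3, 2, 0, 5, 4, 1]
After 2 (swap(4, 5)): [3, 2, 0, 5, 1, 4]
After 3 (swap(2, 3)): [3, 2, 5, 0, 1, 4]
After 4 (rotate_left(3, 5, k=2)): [3, 2, 5, 4, 0, 1]
After 5 (swap(1, 2)): [3, 5, 2, 4, 0, 1]
After 6 (swap(5, 2)): [3, 5, 1, 4, 0, 2]
After 7 (swap(2, 1)): [3, 1, 5, 4, 0, 2]
After 8 (reverse(4, 5)): [3, 1, 5, 4, 2, 0]
After 9 (swap(5, 2)): [3, 1, 0, 4, 2, 5]
After 10 (swap(4, 2)): [3, 1, 2, 4, 0, 5]
After 11 (swap(4, 0)): [0, 1, 2, 4, 3, 5]
After 12 (swap(3, 1)): [0, 4, 2, 1, 3, 5]

Answer: 4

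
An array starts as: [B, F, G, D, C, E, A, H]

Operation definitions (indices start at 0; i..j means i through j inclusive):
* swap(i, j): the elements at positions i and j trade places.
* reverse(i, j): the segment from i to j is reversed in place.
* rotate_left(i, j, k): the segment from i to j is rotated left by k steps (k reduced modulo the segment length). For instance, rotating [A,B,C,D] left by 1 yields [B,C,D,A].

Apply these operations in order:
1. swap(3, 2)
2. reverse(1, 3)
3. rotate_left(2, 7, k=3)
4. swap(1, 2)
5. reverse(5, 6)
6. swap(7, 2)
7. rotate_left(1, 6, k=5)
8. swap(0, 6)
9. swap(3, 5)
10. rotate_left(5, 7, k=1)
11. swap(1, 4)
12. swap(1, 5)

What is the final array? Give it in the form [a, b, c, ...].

Answer: [F, B, E, H, D, A, G, C]

Derivation:
After 1 (swap(3, 2)): [B, F, D, G, C, E, A, H]
After 2 (reverse(1, 3)): [B, G, D, F, C, E, A, H]
After 3 (rotate_left(2, 7, k=3)): [B, G, E, A, H, D, F, C]
After 4 (swap(1, 2)): [B, E, G, A, H, D, F, C]
After 5 (reverse(5, 6)): [B, E, G, A, H, F, D, C]
After 6 (swap(7, 2)): [B, E, C, A, H, F, D, G]
After 7 (rotate_left(1, 6, k=5)): [B, D, E, C, A, H, F, G]
After 8 (swap(0, 6)): [F, D, E, C, A, H, B, G]
After 9 (swap(3, 5)): [F, D, E, H, A, C, B, G]
After 10 (rotate_left(5, 7, k=1)): [F, D, E, H, A, B, G, C]
After 11 (swap(1, 4)): [F, A, E, H, D, B, G, C]
After 12 (swap(1, 5)): [F, B, E, H, D, A, G, C]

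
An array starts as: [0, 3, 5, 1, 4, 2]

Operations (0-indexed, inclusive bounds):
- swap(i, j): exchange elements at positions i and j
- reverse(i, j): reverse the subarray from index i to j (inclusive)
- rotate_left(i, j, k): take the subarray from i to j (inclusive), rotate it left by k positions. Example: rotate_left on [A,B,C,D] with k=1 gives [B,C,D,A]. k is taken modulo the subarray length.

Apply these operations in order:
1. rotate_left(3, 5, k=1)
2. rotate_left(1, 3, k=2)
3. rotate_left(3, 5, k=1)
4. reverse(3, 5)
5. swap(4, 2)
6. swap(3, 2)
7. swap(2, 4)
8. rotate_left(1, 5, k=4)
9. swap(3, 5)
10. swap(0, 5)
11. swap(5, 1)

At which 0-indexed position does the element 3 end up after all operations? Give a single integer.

After 1 (rotate_left(3, 5, k=1)): [0, 3, 5, 4, 2, 1]
After 2 (rotate_left(1, 3, k=2)): [0, 4, 3, 5, 2, 1]
After 3 (rotate_left(3, 5, k=1)): [0, 4, 3, 2, 1, 5]
After 4 (reverse(3, 5)): [0, 4, 3, 5, 1, 2]
After 5 (swap(4, 2)): [0, 4, 1, 5, 3, 2]
After 6 (swap(3, 2)): [0, 4, 5, 1, 3, 2]
After 7 (swap(2, 4)): [0, 4, 3, 1, 5, 2]
After 8 (rotate_left(1, 5, k=4)): [0, 2, 4, 3, 1, 5]
After 9 (swap(3, 5)): [0, 2, 4, 5, 1, 3]
After 10 (swap(0, 5)): [3, 2, 4, 5, 1, 0]
After 11 (swap(5, 1)): [3, 0, 4, 5, 1, 2]

Answer: 0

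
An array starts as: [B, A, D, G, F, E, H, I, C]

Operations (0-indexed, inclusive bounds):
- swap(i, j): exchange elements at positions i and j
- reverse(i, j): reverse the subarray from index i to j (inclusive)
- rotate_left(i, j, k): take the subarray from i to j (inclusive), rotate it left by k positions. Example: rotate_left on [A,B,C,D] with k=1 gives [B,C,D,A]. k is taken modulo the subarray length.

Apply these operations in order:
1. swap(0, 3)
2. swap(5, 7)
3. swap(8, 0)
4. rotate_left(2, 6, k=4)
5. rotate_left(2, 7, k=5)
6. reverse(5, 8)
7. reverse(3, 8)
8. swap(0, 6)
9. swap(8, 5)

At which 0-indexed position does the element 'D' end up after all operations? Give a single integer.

After 1 (swap(0, 3)): [G, A, D, B, F, E, H, I, C]
After 2 (swap(5, 7)): [G, A, D, B, F, I, H, E, C]
After 3 (swap(8, 0)): [C, A, D, B, F, I, H, E, G]
After 4 (rotate_left(2, 6, k=4)): [C, A, H, D, B, F, I, E, G]
After 5 (rotate_left(2, 7, k=5)): [C, A, E, H, D, B, F, I, G]
After 6 (reverse(5, 8)): [C, A, E, H, D, G, I, F, B]
After 7 (reverse(3, 8)): [C, A, E, B, F, I, G, D, H]
After 8 (swap(0, 6)): [G, A, E, B, F, I, C, D, H]
After 9 (swap(8, 5)): [G, A, E, B, F, H, C, D, I]

Answer: 7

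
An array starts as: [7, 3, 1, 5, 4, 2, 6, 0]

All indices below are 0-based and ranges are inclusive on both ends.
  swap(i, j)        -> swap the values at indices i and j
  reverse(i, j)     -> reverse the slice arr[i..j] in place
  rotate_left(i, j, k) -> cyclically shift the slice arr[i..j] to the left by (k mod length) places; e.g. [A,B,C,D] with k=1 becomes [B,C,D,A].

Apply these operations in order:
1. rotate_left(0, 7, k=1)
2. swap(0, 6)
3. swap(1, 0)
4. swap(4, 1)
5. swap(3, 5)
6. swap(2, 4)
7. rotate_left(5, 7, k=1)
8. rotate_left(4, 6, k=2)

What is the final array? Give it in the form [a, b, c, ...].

After 1 (rotate_left(0, 7, k=1)): [3, 1, 5, 4, 2, 6, 0, 7]
After 2 (swap(0, 6)): [0, 1, 5, 4, 2, 6, 3, 7]
After 3 (swap(1, 0)): [1, 0, 5, 4, 2, 6, 3, 7]
After 4 (swap(4, 1)): [1, 2, 5, 4, 0, 6, 3, 7]
After 5 (swap(3, 5)): [1, 2, 5, 6, 0, 4, 3, 7]
After 6 (swap(2, 4)): [1, 2, 0, 6, 5, 4, 3, 7]
After 7 (rotate_left(5, 7, k=1)): [1, 2, 0, 6, 5, 3, 7, 4]
After 8 (rotate_left(4, 6, k=2)): [1, 2, 0, 6, 7, 5, 3, 4]

Answer: [1, 2, 0, 6, 7, 5, 3, 4]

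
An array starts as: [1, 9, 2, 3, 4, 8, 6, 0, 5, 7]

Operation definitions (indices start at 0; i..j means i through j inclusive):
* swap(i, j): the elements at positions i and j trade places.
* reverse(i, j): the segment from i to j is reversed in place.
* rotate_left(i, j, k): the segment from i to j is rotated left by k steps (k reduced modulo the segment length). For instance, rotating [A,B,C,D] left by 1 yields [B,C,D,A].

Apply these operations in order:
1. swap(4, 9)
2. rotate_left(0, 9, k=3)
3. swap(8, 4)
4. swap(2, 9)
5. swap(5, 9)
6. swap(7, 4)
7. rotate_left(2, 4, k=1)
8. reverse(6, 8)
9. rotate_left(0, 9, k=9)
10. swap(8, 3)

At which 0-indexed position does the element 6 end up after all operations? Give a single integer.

After 1 (swap(4, 9)): [1, 9, 2, 3, 7, 8, 6, 0, 5, 4]
After 2 (rotate_left(0, 9, k=3)): [3, 7, 8, 6, 0, 5, 4, 1, 9, 2]
After 3 (swap(8, 4)): [3, 7, 8, 6, 9, 5, 4, 1, 0, 2]
After 4 (swap(2, 9)): [3, 7, 2, 6, 9, 5, 4, 1, 0, 8]
After 5 (swap(5, 9)): [3, 7, 2, 6, 9, 8, 4, 1, 0, 5]
After 6 (swap(7, 4)): [3, 7, 2, 6, 1, 8, 4, 9, 0, 5]
After 7 (rotate_left(2, 4, k=1)): [3, 7, 6, 1, 2, 8, 4, 9, 0, 5]
After 8 (reverse(6, 8)): [3, 7, 6, 1, 2, 8, 0, 9, 4, 5]
After 9 (rotate_left(0, 9, k=9)): [5, 3, 7, 6, 1, 2, 8, 0, 9, 4]
After 10 (swap(8, 3)): [5, 3, 7, 9, 1, 2, 8, 0, 6, 4]

Answer: 8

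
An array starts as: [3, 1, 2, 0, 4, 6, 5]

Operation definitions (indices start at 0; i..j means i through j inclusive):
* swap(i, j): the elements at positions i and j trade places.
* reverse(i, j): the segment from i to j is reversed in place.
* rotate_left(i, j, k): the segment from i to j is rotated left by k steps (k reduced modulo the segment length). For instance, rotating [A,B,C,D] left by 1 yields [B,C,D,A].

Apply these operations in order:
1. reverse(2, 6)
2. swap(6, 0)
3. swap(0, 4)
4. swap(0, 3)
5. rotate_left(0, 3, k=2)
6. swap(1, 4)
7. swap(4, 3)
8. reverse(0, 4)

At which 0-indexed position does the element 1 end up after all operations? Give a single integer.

After 1 (reverse(2, 6)): [3, 1, 5, 6, 4, 0, 2]
After 2 (swap(6, 0)): [2, 1, 5, 6, 4, 0, 3]
After 3 (swap(0, 4)): [4, 1, 5, 6, 2, 0, 3]
After 4 (swap(0, 3)): [6, 1, 5, 4, 2, 0, 3]
After 5 (rotate_left(0, 3, k=2)): [5, 4, 6, 1, 2, 0, 3]
After 6 (swap(1, 4)): [5, 2, 6, 1, 4, 0, 3]
After 7 (swap(4, 3)): [5, 2, 6, 4, 1, 0, 3]
After 8 (reverse(0, 4)): [1, 4, 6, 2, 5, 0, 3]

Answer: 0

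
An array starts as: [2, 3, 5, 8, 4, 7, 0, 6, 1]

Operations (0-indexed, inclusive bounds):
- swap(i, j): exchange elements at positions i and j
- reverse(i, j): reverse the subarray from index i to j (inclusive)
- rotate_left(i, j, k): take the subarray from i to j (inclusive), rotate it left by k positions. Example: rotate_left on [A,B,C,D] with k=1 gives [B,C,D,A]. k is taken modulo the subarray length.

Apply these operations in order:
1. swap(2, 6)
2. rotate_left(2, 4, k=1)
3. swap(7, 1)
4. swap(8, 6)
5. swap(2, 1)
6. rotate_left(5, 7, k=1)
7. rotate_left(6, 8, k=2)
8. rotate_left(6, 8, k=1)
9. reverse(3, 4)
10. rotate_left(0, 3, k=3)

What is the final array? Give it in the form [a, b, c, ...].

After 1 (swap(2, 6)): [2, 3, 0, 8, 4, 7, 5, 6, 1]
After 2 (rotate_left(2, 4, k=1)): [2, 3, 8, 4, 0, 7, 5, 6, 1]
After 3 (swap(7, 1)): [2, 6, 8, 4, 0, 7, 5, 3, 1]
After 4 (swap(8, 6)): [2, 6, 8, 4, 0, 7, 1, 3, 5]
After 5 (swap(2, 1)): [2, 8, 6, 4, 0, 7, 1, 3, 5]
After 6 (rotate_left(5, 7, k=1)): [2, 8, 6, 4, 0, 1, 3, 7, 5]
After 7 (rotate_left(6, 8, k=2)): [2, 8, 6, 4, 0, 1, 5, 3, 7]
After 8 (rotate_left(6, 8, k=1)): [2, 8, 6, 4, 0, 1, 3, 7, 5]
After 9 (reverse(3, 4)): [2, 8, 6, 0, 4, 1, 3, 7, 5]
After 10 (rotate_left(0, 3, k=3)): [0, 2, 8, 6, 4, 1, 3, 7, 5]

Answer: [0, 2, 8, 6, 4, 1, 3, 7, 5]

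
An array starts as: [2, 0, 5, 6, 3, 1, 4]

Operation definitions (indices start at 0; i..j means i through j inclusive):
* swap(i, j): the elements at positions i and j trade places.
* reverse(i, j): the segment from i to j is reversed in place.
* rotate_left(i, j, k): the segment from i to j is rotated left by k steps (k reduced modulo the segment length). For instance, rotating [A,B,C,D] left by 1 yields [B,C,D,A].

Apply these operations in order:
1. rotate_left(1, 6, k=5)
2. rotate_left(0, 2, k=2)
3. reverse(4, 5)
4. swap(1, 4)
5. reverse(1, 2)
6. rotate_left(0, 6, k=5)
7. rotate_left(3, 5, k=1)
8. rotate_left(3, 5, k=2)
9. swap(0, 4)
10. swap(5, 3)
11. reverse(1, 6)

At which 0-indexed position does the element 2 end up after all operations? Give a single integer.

After 1 (rotate_left(1, 6, k=5)): [2, 4, 0, 5, 6, 3, 1]
After 2 (rotate_left(0, 2, k=2)): [0, 2, 4, 5, 6, 3, 1]
After 3 (reverse(4, 5)): [0, 2, 4, 5, 3, 6, 1]
After 4 (swap(1, 4)): [0, 3, 4, 5, 2, 6, 1]
After 5 (reverse(1, 2)): [0, 4, 3, 5, 2, 6, 1]
After 6 (rotate_left(0, 6, k=5)): [6, 1, 0, 4, 3, 5, 2]
After 7 (rotate_left(3, 5, k=1)): [6, 1, 0, 3, 5, 4, 2]
After 8 (rotate_left(3, 5, k=2)): [6, 1, 0, 4, 3, 5, 2]
After 9 (swap(0, 4)): [3, 1, 0, 4, 6, 5, 2]
After 10 (swap(5, 3)): [3, 1, 0, 5, 6, 4, 2]
After 11 (reverse(1, 6)): [3, 2, 4, 6, 5, 0, 1]

Answer: 1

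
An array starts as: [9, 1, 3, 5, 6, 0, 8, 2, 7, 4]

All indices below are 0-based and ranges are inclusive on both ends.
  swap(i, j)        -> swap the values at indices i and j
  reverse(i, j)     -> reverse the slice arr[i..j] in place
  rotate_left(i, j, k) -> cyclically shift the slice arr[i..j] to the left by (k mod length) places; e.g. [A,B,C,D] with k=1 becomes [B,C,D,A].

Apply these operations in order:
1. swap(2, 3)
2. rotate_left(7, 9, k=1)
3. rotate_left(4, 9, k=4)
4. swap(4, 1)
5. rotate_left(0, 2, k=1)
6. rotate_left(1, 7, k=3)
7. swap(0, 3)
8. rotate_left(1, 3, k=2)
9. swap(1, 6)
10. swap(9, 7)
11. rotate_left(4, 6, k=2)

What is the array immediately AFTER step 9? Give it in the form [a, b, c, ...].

Answer: [6, 9, 1, 2, 0, 5, 4, 3, 8, 7]

Derivation:
After 1 (swap(2, 3)): [9, 1, 5, 3, 6, 0, 8, 2, 7, 4]
After 2 (rotate_left(7, 9, k=1)): [9, 1, 5, 3, 6, 0, 8, 7, 4, 2]
After 3 (rotate_left(4, 9, k=4)): [9, 1, 5, 3, 4, 2, 6, 0, 8, 7]
After 4 (swap(4, 1)): [9, 4, 5, 3, 1, 2, 6, 0, 8, 7]
After 5 (rotate_left(0, 2, k=1)): [4, 5, 9, 3, 1, 2, 6, 0, 8, 7]
After 6 (rotate_left(1, 7, k=3)): [4, 1, 2, 6, 0, 5, 9, 3, 8, 7]
After 7 (swap(0, 3)): [6, 1, 2, 4, 0, 5, 9, 3, 8, 7]
After 8 (rotate_left(1, 3, k=2)): [6, 4, 1, 2, 0, 5, 9, 3, 8, 7]
After 9 (swap(1, 6)): [6, 9, 1, 2, 0, 5, 4, 3, 8, 7]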